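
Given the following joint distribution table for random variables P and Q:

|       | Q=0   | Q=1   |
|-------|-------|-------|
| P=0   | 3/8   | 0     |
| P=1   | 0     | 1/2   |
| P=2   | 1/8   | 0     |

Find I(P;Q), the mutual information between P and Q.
Marginal P(P) (row sums):
  P(P=0) = 3/8 + 0 = 3/8
  P(P=1) = 0 + 1/2 = 1/2
  P(P=2) = 1/8 + 0 = 1/8
Marginal P(Q) (column sums):
  P(Q=0) = 3/8 + 0 + 1/8 = 1/2
  P(Q=1) = 0 + 1/2 + 0 = 1/2

H(P) = -[(3/8)·log₂(3/8) + (1/2)·log₂(1/2) + (1/8)·log₂(1/8)]
  = 0.5306 + 0.5000 + 0.3750
  = 1.4056 bits
H(Q) = -[(1/2)·log₂(1/2) + (1/2)·log₂(1/2)]
  = 0.5000 + 0.5000
  = 1.0000 bits
H(P,Q) = -[(3/8)·log₂(3/8) + (1/2)·log₂(1/2) + (1/8)·log₂(1/8)]
  = 0.5306 + 0.5000 + 0.3750
  = 1.4056 bits

I(P;Q) = H(P) + H(Q) - H(P,Q)
  = 1.4056 + 1.0000 - 1.4056
  = 1.0000 bits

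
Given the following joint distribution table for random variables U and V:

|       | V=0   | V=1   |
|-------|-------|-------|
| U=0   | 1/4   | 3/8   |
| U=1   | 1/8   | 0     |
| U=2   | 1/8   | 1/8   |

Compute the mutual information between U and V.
Marginal P(U) (row sums):
  P(U=0) = 1/4 + 3/8 = 5/8
  P(U=1) = 1/8 + 0 = 1/8
  P(U=2) = 1/8 + 1/8 = 1/4
Marginal P(V) (column sums):
  P(V=0) = 1/4 + 1/8 + 1/8 = 1/2
  P(V=1) = 3/8 + 0 + 1/8 = 1/2

H(U) = -[(5/8)·log₂(5/8) + (1/8)·log₂(1/8) + (1/4)·log₂(1/4)]
  = 0.4238 + 0.3750 + 0.5000
  = 1.2988 bits
H(V) = -[(1/2)·log₂(1/2) + (1/2)·log₂(1/2)]
  = 0.5000 + 0.5000
  = 1.0000 bits
H(U,V) = -[(1/4)·log₂(1/4) + (3/8)·log₂(3/8) + (1/8)·log₂(1/8) + (1/8)·log₂(1/8) + (1/8)·log₂(1/8)]
  = 0.5000 + 0.5306 + 0.3750 + 0.3750 + 0.3750
  = 2.1556 bits

I(U;V) = H(U) + H(V) - H(U,V)
  = 1.2988 + 1.0000 - 2.1556
  = 0.1432 bits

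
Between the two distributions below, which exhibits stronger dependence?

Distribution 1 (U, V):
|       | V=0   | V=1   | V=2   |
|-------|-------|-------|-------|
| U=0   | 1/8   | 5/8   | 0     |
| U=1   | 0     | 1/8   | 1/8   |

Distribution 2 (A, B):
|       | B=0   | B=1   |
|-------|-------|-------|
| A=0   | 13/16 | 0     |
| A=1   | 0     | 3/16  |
Distribution 1 (U, V):
Marginal P(U) (row sums):
  P(U=0) = 1/8 + 5/8 + 0 = 3/4
  P(U=1) = 0 + 1/8 + 1/8 = 1/4
Marginal P(V) (column sums):
  P(V=0) = 1/8 + 0 = 1/8
  P(V=1) = 5/8 + 1/8 = 3/4
  P(V=2) = 0 + 1/8 = 1/8

H(U) = -[(3/4)·log₂(3/4) + (1/4)·log₂(1/4)]
  = 0.3113 + 0.5000
  = 0.8113 bits
H(V) = -[(1/8)·log₂(1/8) + (3/4)·log₂(3/4) + (1/8)·log₂(1/8)]
  = 0.3750 + 0.3113 + 0.3750
  = 1.0613 bits
H(U,V) = -[(1/8)·log₂(1/8) + (5/8)·log₂(5/8) + (1/8)·log₂(1/8) + (1/8)·log₂(1/8)]
  = 0.3750 + 0.4238 + 0.3750 + 0.3750
  = 1.5488 bits

I(U;V) = H(U) + H(V) - H(U,V)
  = 0.8113 + 1.0613 - 1.5488
  = 0.3238 bits

Distribution 2 (A, B):
Marginal P(A) (row sums):
  P(A=0) = 13/16 + 0 = 13/16
  P(A=1) = 0 + 3/16 = 3/16
Marginal P(B) (column sums):
  P(B=0) = 13/16 + 0 = 13/16
  P(B=1) = 0 + 3/16 = 3/16

H(A) = -[(13/16)·log₂(13/16) + (3/16)·log₂(3/16)]
  = 0.2434 + 0.4528
  = 0.6962 bits
H(B) = -[(13/16)·log₂(13/16) + (3/16)·log₂(3/16)]
  = 0.2434 + 0.4528
  = 0.6962 bits
H(A,B) = -[(13/16)·log₂(13/16) + (3/16)·log₂(3/16)]
  = 0.2434 + 0.4528
  = 0.6962 bits

I(A;B) = H(A) + H(B) - H(A,B)
  = 0.6962 + 0.6962 - 0.6962
  = 0.6962 bits

I(A;B) = 0.6962 bits > I(U;V) = 0.3238 bits, so (A, B) has the higher mutual information (stronger dependence).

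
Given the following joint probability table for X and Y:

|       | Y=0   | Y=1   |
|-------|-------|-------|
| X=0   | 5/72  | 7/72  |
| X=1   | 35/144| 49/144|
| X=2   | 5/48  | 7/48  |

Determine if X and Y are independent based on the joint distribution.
Marginal P(X) (row sums):
  P(X=0) = 5/72 + 7/72 = 1/6
  P(X=1) = 35/144 + 49/144 = 7/12
  P(X=2) = 5/48 + 7/48 = 1/4
Marginal P(Y) (column sums):
  P(Y=0) = 5/72 + 35/144 + 5/48 = 5/12
  P(Y=1) = 7/72 + 49/144 + 7/48 = 7/12

X and Y are independent iff P(X=i,Y=j) = P(X=i)·P(Y=j) for every cell.
  P(X=0)·P(Y=0) = 1/6 × 5/12 = 5/72 = P(X=0,Y=0) ✓
  P(X=0)·P(Y=1) = 1/6 × 7/12 = 7/72 = P(X=0,Y=1) ✓
  P(X=1)·P(Y=0) = 7/12 × 5/12 = 35/144 = P(X=1,Y=0) ✓
  P(X=1)·P(Y=1) = 7/12 × 7/12 = 49/144 = P(X=1,Y=1) ✓
  P(X=2)·P(Y=0) = 1/4 × 5/12 = 5/48 = P(X=2,Y=0) ✓
  P(X=2)·P(Y=1) = 1/4 × 7/12 = 7/48 = P(X=2,Y=1) ✓

Yes, X and Y are independent: every cell factors, so I(X;Y) = 0 bits.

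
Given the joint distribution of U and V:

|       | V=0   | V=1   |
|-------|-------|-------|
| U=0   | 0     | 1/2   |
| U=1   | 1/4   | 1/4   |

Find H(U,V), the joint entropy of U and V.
H(U,V) = -Σ P(U,V) log₂ P(U,V), summed over the non-zero cells:
H(U,V) = -[(1/2)·log₂(1/2) + (1/4)·log₂(1/4) + (1/4)·log₂(1/4)]
  = 0.5000 + 0.5000 + 0.5000
  = 1.5000 bits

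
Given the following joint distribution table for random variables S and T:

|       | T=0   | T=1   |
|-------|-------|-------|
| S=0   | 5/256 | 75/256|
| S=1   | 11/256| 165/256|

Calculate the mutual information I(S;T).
Marginal P(S) (row sums):
  P(S=0) = 5/256 + 75/256 = 5/16
  P(S=1) = 11/256 + 165/256 = 11/16
Marginal P(T) (column sums):
  P(T=0) = 5/256 + 11/256 = 1/16
  P(T=1) = 75/256 + 165/256 = 15/16

H(S) = -[(5/16)·log₂(5/16) + (11/16)·log₂(11/16)]
  = 0.5244 + 0.3716
  = 0.8960 bits
H(T) = -[(1/16)·log₂(1/16) + (15/16)·log₂(15/16)]
  = 0.2500 + 0.0873
  = 0.3373 bits
H(S,T) = -[(5/256)·log₂(5/256) + (75/256)·log₂(75/256) + (11/256)·log₂(11/256) + (165/256)·log₂(165/256)]
  = 0.1109 + 0.5189 + 0.1951 + 0.4084
  = 1.2333 bits

I(S;T) = H(S) + H(T) - H(S,T)
  = 0.8960 + 0.3373 - 1.2333
  = 0.0000 bits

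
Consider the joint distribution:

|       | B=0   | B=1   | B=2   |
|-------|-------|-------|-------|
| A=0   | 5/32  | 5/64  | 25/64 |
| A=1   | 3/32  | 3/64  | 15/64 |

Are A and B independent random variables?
Marginal P(A) (row sums):
  P(A=0) = 5/32 + 5/64 + 25/64 = 5/8
  P(A=1) = 3/32 + 3/64 + 15/64 = 3/8
Marginal P(B) (column sums):
  P(B=0) = 5/32 + 3/32 = 1/4
  P(B=1) = 5/64 + 3/64 = 1/8
  P(B=2) = 25/64 + 15/64 = 5/8

A and B are independent iff P(A=i,B=j) = P(A=i)·P(B=j) for every cell.
  P(A=0)·P(B=0) = 5/8 × 1/4 = 5/32 = P(A=0,B=0) ✓
  P(A=0)·P(B=1) = 5/8 × 1/8 = 5/64 = P(A=0,B=1) ✓
  P(A=0)·P(B=2) = 5/8 × 5/8 = 25/64 = P(A=0,B=2) ✓
  P(A=1)·P(B=0) = 3/8 × 1/4 = 3/32 = P(A=1,B=0) ✓
  P(A=1)·P(B=1) = 3/8 × 1/8 = 3/64 = P(A=1,B=1) ✓
  P(A=1)·P(B=2) = 3/8 × 5/8 = 15/64 = P(A=1,B=2) ✓

Yes, A and B are independent: every cell factors, so I(A;B) = 0 bits.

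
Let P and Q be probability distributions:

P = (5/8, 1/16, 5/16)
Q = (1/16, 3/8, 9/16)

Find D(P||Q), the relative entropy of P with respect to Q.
D(P||Q) = Σ P(i) log₂(P(i)/Q(i))
  i=0: (5/8) × log₂((5/8)/(1/16)) = (5/8) × log₂(10) = 2.0762
  i=1: (1/16) × log₂((1/16)/(3/8)) = (1/16) × log₂(1/6) = -0.1616
  i=2: (5/16) × log₂((5/16)/(9/16)) = (5/16) × log₂(5/9) = -0.2650
D(P||Q) = 2.0762 - 0.1616 - 0.2650
  = 1.6496 bits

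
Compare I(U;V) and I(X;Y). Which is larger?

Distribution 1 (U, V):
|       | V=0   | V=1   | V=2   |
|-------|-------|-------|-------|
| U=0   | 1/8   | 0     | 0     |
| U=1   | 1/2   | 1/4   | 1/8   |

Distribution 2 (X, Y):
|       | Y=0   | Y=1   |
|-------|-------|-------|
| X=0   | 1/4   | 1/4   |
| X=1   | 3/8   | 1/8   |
Distribution 1 (U, V):
Marginal P(U) (row sums):
  P(U=0) = 1/8 + 0 + 0 = 1/8
  P(U=1) = 1/2 + 1/4 + 1/8 = 7/8
Marginal P(V) (column sums):
  P(V=0) = 1/8 + 1/2 = 5/8
  P(V=1) = 0 + 1/4 = 1/4
  P(V=2) = 0 + 1/8 = 1/8

H(U) = -[(1/8)·log₂(1/8) + (7/8)·log₂(7/8)]
  = 0.3750 + 0.1686
  = 0.5436 bits
H(V) = -[(5/8)·log₂(5/8) + (1/4)·log₂(1/4) + (1/8)·log₂(1/8)]
  = 0.4238 + 0.5000 + 0.3750
  = 1.2988 bits
H(U,V) = -[(1/8)·log₂(1/8) + (1/2)·log₂(1/2) + (1/4)·log₂(1/4) + (1/8)·log₂(1/8)]
  = 0.3750 + 0.5000 + 0.5000 + 0.3750
  = 1.7500 bits

I(U;V) = H(U) + H(V) - H(U,V)
  = 0.5436 + 1.2988 - 1.7500
  = 0.0924 bits

Distribution 2 (X, Y):
Marginal P(X) (row sums):
  P(X=0) = 1/4 + 1/4 = 1/2
  P(X=1) = 3/8 + 1/8 = 1/2
Marginal P(Y) (column sums):
  P(Y=0) = 1/4 + 3/8 = 5/8
  P(Y=1) = 1/4 + 1/8 = 3/8

H(X) = -[(1/2)·log₂(1/2) + (1/2)·log₂(1/2)]
  = 0.5000 + 0.5000
  = 1.0000 bits
H(Y) = -[(5/8)·log₂(5/8) + (3/8)·log₂(3/8)]
  = 0.4238 + 0.5306
  = 0.9544 bits
H(X,Y) = -[(1/4)·log₂(1/4) + (1/4)·log₂(1/4) + (3/8)·log₂(3/8) + (1/8)·log₂(1/8)]
  = 0.5000 + 0.5000 + 0.5306 + 0.3750
  = 1.9056 bits

I(X;Y) = H(X) + H(Y) - H(X,Y)
  = 1.0000 + 0.9544 - 1.9056
  = 0.0488 bits

I(U;V) = 0.0924 bits > I(X;Y) = 0.0488 bits, so (U, V) has the higher mutual information (stronger dependence).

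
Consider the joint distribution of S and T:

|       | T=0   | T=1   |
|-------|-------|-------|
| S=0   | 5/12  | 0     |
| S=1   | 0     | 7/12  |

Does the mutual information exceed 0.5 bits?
Marginal P(S) (row sums):
  P(S=0) = 5/12 + 0 = 5/12
  P(S=1) = 0 + 7/12 = 7/12
Marginal P(T) (column sums):
  P(T=0) = 5/12 + 0 = 5/12
  P(T=1) = 0 + 7/12 = 7/12

H(S) = -[(5/12)·log₂(5/12) + (7/12)·log₂(7/12)]
  = 0.5263 + 0.4536
  = 0.9799 bits
H(T) = -[(5/12)·log₂(5/12) + (7/12)·log₂(7/12)]
  = 0.5263 + 0.4536
  = 0.9799 bits
H(S,T) = -[(5/12)·log₂(5/12) + (7/12)·log₂(7/12)]
  = 0.5263 + 0.4536
  = 0.9799 bits

I(S;T) = H(S) + H(T) - H(S,T)
  = 0.9799 + 0.9799 - 0.9799
  = 0.9799 bits

Yes. I(S;T) = 0.9799 bits, which is > 0.5 bits.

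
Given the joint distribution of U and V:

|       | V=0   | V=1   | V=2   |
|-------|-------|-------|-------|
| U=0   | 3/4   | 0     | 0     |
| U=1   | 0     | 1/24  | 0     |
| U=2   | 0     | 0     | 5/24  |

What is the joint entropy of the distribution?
H(U,V) = -Σ P(U,V) log₂ P(U,V), summed over the non-zero cells:
H(U,V) = -[(3/4)·log₂(3/4) + (1/24)·log₂(1/24) + (5/24)·log₂(5/24)]
  = 0.3113 + 0.1910 + 0.4715
  = 0.9738 bits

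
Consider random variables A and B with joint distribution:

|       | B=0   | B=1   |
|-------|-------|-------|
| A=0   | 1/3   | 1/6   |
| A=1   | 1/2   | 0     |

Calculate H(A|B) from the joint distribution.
Marginal P(B) (column sums):
  P(B=0) = 1/3 + 1/2 = 5/6
  P(B=1) = 1/6 + 0 = 1/6

H(A|B) = -Σ P(A,B)·log₂ P(A|B), where P(A|B) = P(A,B) / P(B)
  (cells with P(A,B) = 0 contribute 0)
  (A=0,B=0): P(A|B) = (1/3)/(5/6) = 2/5;  -(1/3)·log₂(2/5) = 0.4406
  (A=0,B=1): P(A|B) = (1/6)/(1/6) = 1;  -(1/6)·log₂(1) = 0.0000
  (A=1,B=0): P(A|B) = (1/2)/(5/6) = 3/5;  -(1/2)·log₂(3/5) = 0.3685
H(A|B) = 0.4406 + 0.0000 + 0.3685
  = 0.8091 bits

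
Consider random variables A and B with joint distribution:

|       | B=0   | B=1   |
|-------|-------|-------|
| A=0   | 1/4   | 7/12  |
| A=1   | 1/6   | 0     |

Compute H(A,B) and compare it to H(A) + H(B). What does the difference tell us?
Marginal P(A) (row sums):
  P(A=0) = 1/4 + 7/12 = 5/6
  P(A=1) = 1/6 + 0 = 1/6
Marginal P(B) (column sums):
  P(B=0) = 1/4 + 1/6 = 5/12
  P(B=1) = 7/12 + 0 = 7/12

H(A,B) = -[(1/4)·log₂(1/4) + (7/12)·log₂(7/12) + (1/6)·log₂(1/6)]
  = 0.5000 + 0.4536 + 0.4308
  = 1.3844 bits
H(A) = -[(5/6)·log₂(5/6) + (1/6)·log₂(1/6)]
  = 0.2192 + 0.4308
  = 0.6500 bits
H(B) = -[(5/12)·log₂(5/12) + (7/12)·log₂(7/12)]
  = 0.5263 + 0.4536
  = 0.9799 bits

H(A) + H(B) = 0.6500 + 0.9799 = 1.6299 bits
Difference: H(A) + H(B) - H(A,B) = 1.6299 - 1.3844 = 0.2455 bits = I(A;B)

The difference is the mutual information; it is positive here, so A and B are dependent (knowing one reduces uncertainty about the other by 0.2455 bits).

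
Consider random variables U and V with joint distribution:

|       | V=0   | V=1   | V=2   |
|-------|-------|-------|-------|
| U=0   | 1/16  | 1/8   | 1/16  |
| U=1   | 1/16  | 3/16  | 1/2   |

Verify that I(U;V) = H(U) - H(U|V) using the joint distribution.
Left side, from I(U;V) = H(U) + H(V) - H(U,V):
Marginal P(U) (row sums):
  P(U=0) = 1/16 + 1/8 + 1/16 = 1/4
  P(U=1) = 1/16 + 3/16 + 1/2 = 3/4
Marginal P(V) (column sums):
  P(V=0) = 1/16 + 1/16 = 1/8
  P(V=1) = 1/8 + 3/16 = 5/16
  P(V=2) = 1/16 + 1/2 = 9/16

H(U) = -[(1/4)·log₂(1/4) + (3/4)·log₂(3/4)]
  = 0.5000 + 0.3113
  = 0.8113 bits
H(V) = -[(1/8)·log₂(1/8) + (5/16)·log₂(5/16) + (9/16)·log₂(9/16)]
  = 0.3750 + 0.5244 + 0.4669
  = 1.3663 bits
H(U,V) = -[(1/16)·log₂(1/16) + (1/8)·log₂(1/8) + (1/16)·log₂(1/16) + (1/16)·log₂(1/16) + (3/16)·log₂(3/16) + (1/2)·log₂(1/2)]
  = 0.2500 + 0.3750 + 0.2500 + 0.2500 + 0.4528 + 0.5000
  = 2.0778 bits

I(U;V) = H(U) + H(V) - H(U,V)
  = 0.8113 + 1.3663 - 2.0778
  = 0.0998 bits

Right side, with H(U|V) computed directly from the conditional probabilities:
H(U|V) = -Σ P(U,V)·log₂ P(U|V), where P(U|V) = P(U,V) / P(V)
  (U=0,V=0): P(U|V) = (1/16)/(1/8) = 1/2;  -(1/16)·log₂(1/2) = 0.0625
  (U=0,V=1): P(U|V) = (1/8)/(5/16) = 2/5;  -(1/8)·log₂(2/5) = 0.1652
  (U=0,V=2): P(U|V) = (1/16)/(9/16) = 1/9;  -(1/16)·log₂(1/9) = 0.1981
  (U=1,V=0): P(U|V) = (1/16)/(1/8) = 1/2;  -(1/16)·log₂(1/2) = 0.0625
  (U=1,V=1): P(U|V) = (3/16)/(5/16) = 3/5;  -(3/16)·log₂(3/5) = 0.1382
  (U=1,V=2): P(U|V) = (1/2)/(9/16) = 8/9;  -(1/2)·log₂(8/9) = 0.0850
H(U|V) = 0.0625 + 0.1652 + 0.1981 + 0.0625 + 0.1382 + 0.0850
  = 0.7115 bits
H(U) - H(U|V) = 0.8113 - 0.7115 = 0.0998 bits

Both sides equal 0.0998 bits, so I(U;V) = H(U) - H(U|V) ✓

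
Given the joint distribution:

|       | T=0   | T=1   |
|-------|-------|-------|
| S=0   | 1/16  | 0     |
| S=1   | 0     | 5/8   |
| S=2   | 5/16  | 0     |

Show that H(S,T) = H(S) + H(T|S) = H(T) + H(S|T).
Marginal P(S) (row sums):
  P(S=0) = 1/16 + 0 = 1/16
  P(S=1) = 0 + 5/8 = 5/8
  P(S=2) = 5/16 + 0 = 5/16
Marginal P(T) (column sums):
  P(T=0) = 1/16 + 0 + 5/16 = 3/8
  P(T=1) = 0 + 5/8 + 0 = 5/8

Decomposition 1: H(S) + H(T|S)
H(S) = -[(1/16)·log₂(1/16) + (5/8)·log₂(5/8) + (5/16)·log₂(5/16)]
  = 0.2500 + 0.4238 + 0.5244
  = 1.1982 bits
H(T|S) = -Σ P(S,T)·log₂ P(T|S), where P(T|S) = P(S,T) / P(S)
  (cells with P(S,T) = 0 contribute 0)
  (S=0,T=0): P(T|S) = (1/16)/(1/16) = 1;  -(1/16)·log₂(1) = 0.0000
  (S=1,T=1): P(T|S) = (5/8)/(5/8) = 1;  -(5/8)·log₂(1) = 0.0000
  (S=2,T=0): P(T|S) = (5/16)/(5/16) = 1;  -(5/16)·log₂(1) = 0.0000
H(T|S) = 0.0000 + 0.0000 + 0.0000
  = 0.0000 bits
H(S) + H(T|S) = 1.1982 + 0.0000 = 1.1982 bits

Decomposition 2: H(T) + H(S|T)
H(T) = -[(3/8)·log₂(3/8) + (5/8)·log₂(5/8)]
  = 0.5306 + 0.4238
  = 0.9544 bits
H(S|T) = -Σ P(S,T)·log₂ P(S|T), where P(S|T) = P(S,T) / P(T)
  (cells with P(S,T) = 0 contribute 0)
  (S=0,T=0): P(S|T) = (1/16)/(3/8) = 1/6;  -(1/16)·log₂(1/6) = 0.1616
  (S=1,T=1): P(S|T) = (5/8)/(5/8) = 1;  -(5/8)·log₂(1) = 0.0000
  (S=2,T=0): P(S|T) = (5/16)/(3/8) = 5/6;  -(5/16)·log₂(5/6) = 0.0822
H(S|T) = 0.1616 + 0.0000 + 0.0822
  = 0.2438 bits
H(T) + H(S|T) = 0.9544 + 0.2438 = 1.1982 bits

Direct computation of the joint entropy:
H(S,T) = -[(1/16)·log₂(1/16) + (5/8)·log₂(5/8) + (5/16)·log₂(5/16)]
  = 0.2500 + 0.4238 + 0.5244
  = 1.1982 bits

All three agree: H(S,T) = 1.1982 bits ✓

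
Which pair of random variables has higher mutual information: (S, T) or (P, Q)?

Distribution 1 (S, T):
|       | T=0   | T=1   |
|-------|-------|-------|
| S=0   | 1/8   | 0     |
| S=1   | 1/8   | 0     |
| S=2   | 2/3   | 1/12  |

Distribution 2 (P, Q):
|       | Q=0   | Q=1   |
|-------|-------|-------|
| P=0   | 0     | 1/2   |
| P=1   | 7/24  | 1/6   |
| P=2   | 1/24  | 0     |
Distribution 1 (S, T):
Marginal P(S) (row sums):
  P(S=0) = 1/8 + 0 = 1/8
  P(S=1) = 1/8 + 0 = 1/8
  P(S=2) = 2/3 + 1/12 = 3/4
Marginal P(T) (column sums):
  P(T=0) = 1/8 + 1/8 + 2/3 = 11/12
  P(T=1) = 0 + 0 + 1/12 = 1/12

H(S) = -[(1/8)·log₂(1/8) + (1/8)·log₂(1/8) + (3/4)·log₂(3/4)]
  = 0.3750 + 0.3750 + 0.3113
  = 1.0613 bits
H(T) = -[(11/12)·log₂(11/12) + (1/12)·log₂(1/12)]
  = 0.1151 + 0.2987
  = 0.4138 bits
H(S,T) = -[(1/8)·log₂(1/8) + (1/8)·log₂(1/8) + (2/3)·log₂(2/3) + (1/12)·log₂(1/12)]
  = 0.3750 + 0.3750 + 0.3900 + 0.2987
  = 1.4387 bits

I(S;T) = H(S) + H(T) - H(S,T)
  = 1.0613 + 0.4138 - 1.4387
  = 0.0364 bits

Distribution 2 (P, Q):
Marginal P(P) (row sums):
  P(P=0) = 0 + 1/2 = 1/2
  P(P=1) = 7/24 + 1/6 = 11/24
  P(P=2) = 1/24 + 0 = 1/24
Marginal P(Q) (column sums):
  P(Q=0) = 0 + 7/24 + 1/24 = 1/3
  P(Q=1) = 1/2 + 1/6 + 0 = 2/3

H(P) = -[(1/2)·log₂(1/2) + (11/24)·log₂(11/24) + (1/24)·log₂(1/24)]
  = 0.5000 + 0.5159 + 0.1910
  = 1.2069 bits
H(Q) = -[(1/3)·log₂(1/3) + (2/3)·log₂(2/3)]
  = 0.5283 + 0.3900
  = 0.9183 bits
H(P,Q) = -[(1/2)·log₂(1/2) + (7/24)·log₂(7/24) + (1/6)·log₂(1/6) + (1/24)·log₂(1/24)]
  = 0.5000 + 0.5185 + 0.4308 + 0.1910
  = 1.6403 bits

I(P;Q) = H(P) + H(Q) - H(P,Q)
  = 1.2069 + 0.9183 - 1.6403
  = 0.4849 bits

I(P;Q) = 0.4849 bits > I(S;T) = 0.0364 bits, so (P, Q) has the higher mutual information (stronger dependence).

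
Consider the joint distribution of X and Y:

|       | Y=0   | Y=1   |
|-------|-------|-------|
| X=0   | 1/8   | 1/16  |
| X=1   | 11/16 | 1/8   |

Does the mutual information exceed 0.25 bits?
Marginal P(X) (row sums):
  P(X=0) = 1/8 + 1/16 = 3/16
  P(X=1) = 11/16 + 1/8 = 13/16
Marginal P(Y) (column sums):
  P(Y=0) = 1/8 + 11/16 = 13/16
  P(Y=1) = 1/16 + 1/8 = 3/16

H(X) = -[(3/16)·log₂(3/16) + (13/16)·log₂(13/16)]
  = 0.4528 + 0.2434
  = 0.6962 bits
H(Y) = -[(13/16)·log₂(13/16) + (3/16)·log₂(3/16)]
  = 0.2434 + 0.4528
  = 0.6962 bits
H(X,Y) = -[(1/8)·log₂(1/8) + (1/16)·log₂(1/16) + (11/16)·log₂(11/16) + (1/8)·log₂(1/8)]
  = 0.3750 + 0.2500 + 0.3716 + 0.3750
  = 1.3716 bits

I(X;Y) = H(X) + H(Y) - H(X,Y)
  = 0.6962 + 0.6962 - 1.3716
  = 0.0208 bits

No. I(X;Y) = 0.0208 bits, which is ≤ 0.25 bits.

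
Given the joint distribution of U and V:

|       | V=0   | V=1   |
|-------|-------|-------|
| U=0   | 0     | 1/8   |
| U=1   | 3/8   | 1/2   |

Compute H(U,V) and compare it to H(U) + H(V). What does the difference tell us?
Marginal P(U) (row sums):
  P(U=0) = 0 + 1/8 = 1/8
  P(U=1) = 3/8 + 1/2 = 7/8
Marginal P(V) (column sums):
  P(V=0) = 0 + 3/8 = 3/8
  P(V=1) = 1/8 + 1/2 = 5/8

H(U,V) = -[(1/8)·log₂(1/8) + (3/8)·log₂(3/8) + (1/2)·log₂(1/2)]
  = 0.3750 + 0.5306 + 0.5000
  = 1.4056 bits
H(U) = -[(1/8)·log₂(1/8) + (7/8)·log₂(7/8)]
  = 0.3750 + 0.1686
  = 0.5436 bits
H(V) = -[(3/8)·log₂(3/8) + (5/8)·log₂(5/8)]
  = 0.5306 + 0.4238
  = 0.9544 bits

H(U) + H(V) = 0.5436 + 0.9544 = 1.4980 bits
Difference: H(U) + H(V) - H(U,V) = 1.4980 - 1.4056 = 0.0924 bits = I(U;V)

The difference is the mutual information; it is positive here, so U and V are dependent (knowing one reduces uncertainty about the other by 0.0924 bits).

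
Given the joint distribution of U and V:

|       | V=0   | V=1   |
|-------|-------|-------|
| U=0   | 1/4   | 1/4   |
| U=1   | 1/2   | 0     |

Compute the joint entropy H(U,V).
H(U,V) = -Σ P(U,V) log₂ P(U,V), summed over the non-zero cells:
H(U,V) = -[(1/4)·log₂(1/4) + (1/4)·log₂(1/4) + (1/2)·log₂(1/2)]
  = 0.5000 + 0.5000 + 0.5000
  = 1.5000 bits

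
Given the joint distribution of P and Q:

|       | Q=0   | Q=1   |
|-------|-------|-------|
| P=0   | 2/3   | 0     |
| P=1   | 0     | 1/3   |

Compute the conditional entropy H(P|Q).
Marginal P(Q) (column sums):
  P(Q=0) = 2/3 + 0 = 2/3
  P(Q=1) = 0 + 1/3 = 1/3

H(P|Q) = -Σ P(P,Q)·log₂ P(P|Q), where P(P|Q) = P(P,Q) / P(Q)
  (cells with P(P,Q) = 0 contribute 0)
  (P=0,Q=0): P(P|Q) = (2/3)/(2/3) = 1;  -(2/3)·log₂(1) = 0.0000
  (P=1,Q=1): P(P|Q) = (1/3)/(1/3) = 1;  -(1/3)·log₂(1) = 0.0000
H(P|Q) = 0.0000 + 0.0000
  = 0.0000 bits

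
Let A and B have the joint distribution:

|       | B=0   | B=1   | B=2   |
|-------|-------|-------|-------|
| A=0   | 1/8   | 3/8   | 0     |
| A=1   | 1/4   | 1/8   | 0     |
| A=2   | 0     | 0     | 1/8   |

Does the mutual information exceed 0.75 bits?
Marginal P(A) (row sums):
  P(A=0) = 1/8 + 3/8 + 0 = 1/2
  P(A=1) = 1/4 + 1/8 + 0 = 3/8
  P(A=2) = 0 + 0 + 1/8 = 1/8
Marginal P(B) (column sums):
  P(B=0) = 1/8 + 1/4 + 0 = 3/8
  P(B=1) = 3/8 + 1/8 + 0 = 1/2
  P(B=2) = 0 + 0 + 1/8 = 1/8

H(A) = -[(1/2)·log₂(1/2) + (3/8)·log₂(3/8) + (1/8)·log₂(1/8)]
  = 0.5000 + 0.5306 + 0.3750
  = 1.4056 bits
H(B) = -[(3/8)·log₂(3/8) + (1/2)·log₂(1/2) + (1/8)·log₂(1/8)]
  = 0.5306 + 0.5000 + 0.3750
  = 1.4056 bits
H(A,B) = -[(1/8)·log₂(1/8) + (3/8)·log₂(3/8) + (1/4)·log₂(1/4) + (1/8)·log₂(1/8) + (1/8)·log₂(1/8)]
  = 0.3750 + 0.5306 + 0.5000 + 0.3750 + 0.3750
  = 2.1556 bits

I(A;B) = H(A) + H(B) - H(A,B)
  = 1.4056 + 1.4056 - 2.1556
  = 0.6556 bits

No. I(A;B) = 0.6556 bits, which is ≤ 0.75 bits.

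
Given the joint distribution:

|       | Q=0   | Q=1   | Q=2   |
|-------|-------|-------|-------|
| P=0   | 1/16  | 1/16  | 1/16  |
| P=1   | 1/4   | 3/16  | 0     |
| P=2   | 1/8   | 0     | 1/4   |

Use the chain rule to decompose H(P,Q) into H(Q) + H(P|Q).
By the chain rule: H(P,Q) = H(Q) + H(P|Q)

Marginal P(Q) (column sums):
  P(Q=0) = 1/16 + 1/4 + 1/8 = 7/16
  P(Q=1) = 1/16 + 3/16 + 0 = 1/4
  P(Q=2) = 1/16 + 0 + 1/4 = 5/16
H(Q) = -[(7/16)·log₂(7/16) + (1/4)·log₂(1/4) + (5/16)·log₂(5/16)]
  = 0.5218 + 0.5000 + 0.5244
  = 1.5462 bits
H(P|Q) = -Σ P(P,Q)·log₂ P(P|Q), where P(P|Q) = P(P,Q) / P(Q)
  (cells with P(P,Q) = 0 contribute 0)
  (P=0,Q=0): P(P|Q) = (1/16)/(7/16) = 1/7;  -(1/16)·log₂(1/7) = 0.1755
  (P=0,Q=1): P(P|Q) = (1/16)/(1/4) = 1/4;  -(1/16)·log₂(1/4) = 0.1250
  (P=0,Q=2): P(P|Q) = (1/16)/(5/16) = 1/5;  -(1/16)·log₂(1/5) = 0.1451
  (P=1,Q=0): P(P|Q) = (1/4)/(7/16) = 4/7;  -(1/4)·log₂(4/7) = 0.2018
  (P=1,Q=1): P(P|Q) = (3/16)/(1/4) = 3/4;  -(3/16)·log₂(3/4) = 0.0778
  (P=2,Q=0): P(P|Q) = (1/8)/(7/16) = 2/7;  -(1/8)·log₂(2/7) = 0.2259
  (P=2,Q=2): P(P|Q) = (1/4)/(5/16) = 4/5;  -(1/4)·log₂(4/5) = 0.0805
H(P|Q) = 0.1755 + 0.1250 + 0.1451 + 0.2018 + 0.0778 + 0.2259 + 0.0805
  = 1.0316 bits

H(P,Q) = H(Q) + H(P|Q) = 1.5462 + 1.0316 = 2.5778 bits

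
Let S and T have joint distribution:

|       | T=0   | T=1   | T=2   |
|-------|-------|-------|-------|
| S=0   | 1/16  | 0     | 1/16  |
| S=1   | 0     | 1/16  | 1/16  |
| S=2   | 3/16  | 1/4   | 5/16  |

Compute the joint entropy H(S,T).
H(S,T) = -Σ P(S,T) log₂ P(S,T), summed over the non-zero cells:
H(S,T) = -[(1/16)·log₂(1/16) + (1/16)·log₂(1/16) + (1/16)·log₂(1/16) + (1/16)·log₂(1/16) + (3/16)·log₂(3/16) + (1/4)·log₂(1/4) + (5/16)·log₂(5/16)]
  = 0.2500 + 0.2500 + 0.2500 + 0.2500 + 0.4528 + 0.5000 + 0.5244
  = 2.4772 bits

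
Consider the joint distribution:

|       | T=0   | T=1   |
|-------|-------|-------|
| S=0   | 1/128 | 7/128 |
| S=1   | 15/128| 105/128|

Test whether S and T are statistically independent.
Marginal P(S) (row sums):
  P(S=0) = 1/128 + 7/128 = 1/16
  P(S=1) = 15/128 + 105/128 = 15/16
Marginal P(T) (column sums):
  P(T=0) = 1/128 + 15/128 = 1/8
  P(T=1) = 7/128 + 105/128 = 7/8

S and T are independent iff P(S=i,T=j) = P(S=i)·P(T=j) for every cell.
  P(S=0)·P(T=0) = 1/16 × 1/8 = 1/128 = P(S=0,T=0) ✓
  P(S=0)·P(T=1) = 1/16 × 7/8 = 7/128 = P(S=0,T=1) ✓
  P(S=1)·P(T=0) = 15/16 × 1/8 = 15/128 = P(S=1,T=0) ✓
  P(S=1)·P(T=1) = 15/16 × 7/8 = 105/128 = P(S=1,T=1) ✓

Yes, S and T are independent: every cell factors, so I(S;T) = 0 bits.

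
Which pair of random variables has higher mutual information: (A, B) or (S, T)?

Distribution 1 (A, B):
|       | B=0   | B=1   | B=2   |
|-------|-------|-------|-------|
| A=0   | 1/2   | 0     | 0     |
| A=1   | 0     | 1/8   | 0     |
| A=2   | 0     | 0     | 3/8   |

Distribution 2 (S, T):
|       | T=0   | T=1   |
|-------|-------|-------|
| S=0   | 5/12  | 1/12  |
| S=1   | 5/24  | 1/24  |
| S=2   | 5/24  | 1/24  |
Distribution 1 (A, B):
Marginal P(A) (row sums):
  P(A=0) = 1/2 + 0 + 0 = 1/2
  P(A=1) = 0 + 1/8 + 0 = 1/8
  P(A=2) = 0 + 0 + 3/8 = 3/8
Marginal P(B) (column sums):
  P(B=0) = 1/2 + 0 + 0 = 1/2
  P(B=1) = 0 + 1/8 + 0 = 1/8
  P(B=2) = 0 + 0 + 3/8 = 3/8

H(A) = -[(1/2)·log₂(1/2) + (1/8)·log₂(1/8) + (3/8)·log₂(3/8)]
  = 0.5000 + 0.3750 + 0.5306
  = 1.4056 bits
H(B) = -[(1/2)·log₂(1/2) + (1/8)·log₂(1/8) + (3/8)·log₂(3/8)]
  = 0.5000 + 0.3750 + 0.5306
  = 1.4056 bits
H(A,B) = -[(1/2)·log₂(1/2) + (1/8)·log₂(1/8) + (3/8)·log₂(3/8)]
  = 0.5000 + 0.3750 + 0.5306
  = 1.4056 bits

I(A;B) = H(A) + H(B) - H(A,B)
  = 1.4056 + 1.4056 - 1.4056
  = 1.4056 bits

Distribution 2 (S, T):
Marginal P(S) (row sums):
  P(S=0) = 5/12 + 1/12 = 1/2
  P(S=1) = 5/24 + 1/24 = 1/4
  P(S=2) = 5/24 + 1/24 = 1/4
Marginal P(T) (column sums):
  P(T=0) = 5/12 + 5/24 + 5/24 = 5/6
  P(T=1) = 1/12 + 1/24 + 1/24 = 1/6

H(S) = -[(1/2)·log₂(1/2) + (1/4)·log₂(1/4) + (1/4)·log₂(1/4)]
  = 0.5000 + 0.5000 + 0.5000
  = 1.5000 bits
H(T) = -[(5/6)·log₂(5/6) + (1/6)·log₂(1/6)]
  = 0.2192 + 0.4308
  = 0.6500 bits
H(S,T) = -[(5/12)·log₂(5/12) + (1/12)·log₂(1/12) + (5/24)·log₂(5/24) + (1/24)·log₂(1/24) + (5/24)·log₂(5/24) + (1/24)·log₂(1/24)]
  = 0.5263 + 0.2987 + 0.4715 + 0.1910 + 0.4715 + 0.1910
  = 2.1500 bits

I(S;T) = H(S) + H(T) - H(S,T)
  = 1.5000 + 0.6500 - 2.1500
  = 0.0000 bits

I(A;B) = 1.4056 bits > I(S;T) = 0.0000 bits, so (A, B) has the higher mutual information (stronger dependence).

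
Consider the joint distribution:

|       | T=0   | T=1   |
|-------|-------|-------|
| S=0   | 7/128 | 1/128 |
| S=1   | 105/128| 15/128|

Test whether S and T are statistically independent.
Marginal P(S) (row sums):
  P(S=0) = 7/128 + 1/128 = 1/16
  P(S=1) = 105/128 + 15/128 = 15/16
Marginal P(T) (column sums):
  P(T=0) = 7/128 + 105/128 = 7/8
  P(T=1) = 1/128 + 15/128 = 1/8

S and T are independent iff P(S=i,T=j) = P(S=i)·P(T=j) for every cell.
  P(S=0)·P(T=0) = 1/16 × 7/8 = 7/128 = P(S=0,T=0) ✓
  P(S=0)·P(T=1) = 1/16 × 1/8 = 1/128 = P(S=0,T=1) ✓
  P(S=1)·P(T=0) = 15/16 × 7/8 = 105/128 = P(S=1,T=0) ✓
  P(S=1)·P(T=1) = 15/16 × 1/8 = 15/128 = P(S=1,T=1) ✓

Yes, S and T are independent: every cell factors, so I(S;T) = 0 bits.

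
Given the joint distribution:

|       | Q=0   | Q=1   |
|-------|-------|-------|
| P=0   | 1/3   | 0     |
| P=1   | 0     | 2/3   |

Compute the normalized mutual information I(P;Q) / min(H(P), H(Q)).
Marginal P(P) (row sums):
  P(P=0) = 1/3 + 0 = 1/3
  P(P=1) = 0 + 2/3 = 2/3
Marginal P(Q) (column sums):
  P(Q=0) = 1/3 + 0 = 1/3
  P(Q=1) = 0 + 2/3 = 2/3

H(P) = -[(1/3)·log₂(1/3) + (2/3)·log₂(2/3)]
  = 0.5283 + 0.3900
  = 0.9183 bits
H(Q) = -[(1/3)·log₂(1/3) + (2/3)·log₂(2/3)]
  = 0.5283 + 0.3900
  = 0.9183 bits
H(P,Q) = -[(1/3)·log₂(1/3) + (2/3)·log₂(2/3)]
  = 0.5283 + 0.3900
  = 0.9183 bits

I(P;Q) = H(P) + H(Q) - H(P,Q)
  = 0.9183 + 0.9183 - 0.9183
  = 0.9183 bits

min(H(P), H(Q)) = min(0.9183, 0.9183) = 0.9183 bits
Normalized MI = 0.9183 / 0.9183 = 1.0000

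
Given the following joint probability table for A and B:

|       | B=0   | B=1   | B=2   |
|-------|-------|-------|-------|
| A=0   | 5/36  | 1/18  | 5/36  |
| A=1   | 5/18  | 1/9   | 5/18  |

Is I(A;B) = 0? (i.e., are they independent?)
Marginal P(A) (row sums):
  P(A=0) = 5/36 + 1/18 + 5/36 = 1/3
  P(A=1) = 5/18 + 1/9 + 5/18 = 2/3
Marginal P(B) (column sums):
  P(B=0) = 5/36 + 5/18 = 5/12
  P(B=1) = 1/18 + 1/9 = 1/6
  P(B=2) = 5/36 + 5/18 = 5/12

A and B are independent iff P(A=i,B=j) = P(A=i)·P(B=j) for every cell.
  P(A=0)·P(B=0) = 1/3 × 5/12 = 5/36 = P(A=0,B=0) ✓
  P(A=0)·P(B=1) = 1/3 × 1/6 = 1/18 = P(A=0,B=1) ✓
  P(A=0)·P(B=2) = 1/3 × 5/12 = 5/36 = P(A=0,B=2) ✓
  P(A=1)·P(B=0) = 2/3 × 5/12 = 5/18 = P(A=1,B=0) ✓
  P(A=1)·P(B=1) = 2/3 × 1/6 = 1/9 = P(A=1,B=1) ✓
  P(A=1)·P(B=2) = 2/3 × 5/12 = 5/18 = P(A=1,B=2) ✓

Yes, A and B are independent: every cell factors, so I(A;B) = 0 bits.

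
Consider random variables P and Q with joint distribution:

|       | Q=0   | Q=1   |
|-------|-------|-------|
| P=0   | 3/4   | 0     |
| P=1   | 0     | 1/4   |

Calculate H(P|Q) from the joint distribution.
Marginal P(Q) (column sums):
  P(Q=0) = 3/4 + 0 = 3/4
  P(Q=1) = 0 + 1/4 = 1/4

H(P|Q) = -Σ P(P,Q)·log₂ P(P|Q), where P(P|Q) = P(P,Q) / P(Q)
  (cells with P(P,Q) = 0 contribute 0)
  (P=0,Q=0): P(P|Q) = (3/4)/(3/4) = 1;  -(3/4)·log₂(1) = 0.0000
  (P=1,Q=1): P(P|Q) = (1/4)/(1/4) = 1;  -(1/4)·log₂(1) = 0.0000
H(P|Q) = 0.0000 + 0.0000
  = 0.0000 bits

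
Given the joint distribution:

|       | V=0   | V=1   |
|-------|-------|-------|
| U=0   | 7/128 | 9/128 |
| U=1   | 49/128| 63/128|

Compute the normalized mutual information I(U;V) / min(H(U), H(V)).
Marginal P(U) (row sums):
  P(U=0) = 7/128 + 9/128 = 1/8
  P(U=1) = 49/128 + 63/128 = 7/8
Marginal P(V) (column sums):
  P(V=0) = 7/128 + 49/128 = 7/16
  P(V=1) = 9/128 + 63/128 = 9/16

H(U) = -[(1/8)·log₂(1/8) + (7/8)·log₂(7/8)]
  = 0.3750 + 0.1686
  = 0.5436 bits
H(V) = -[(7/16)·log₂(7/16) + (9/16)·log₂(9/16)]
  = 0.5218 + 0.4669
  = 0.9887 bits
H(U,V) = -[(7/128)·log₂(7/128) + (9/128)·log₂(9/128) + (49/128)·log₂(49/128) + (63/128)·log₂(63/128)]
  = 0.2293 + 0.2693 + 0.5303 + 0.5034
  = 1.5323 bits

I(U;V) = H(U) + H(V) - H(U,V)
  = 0.5436 + 0.9887 - 1.5323
  = 0.0000 bits

min(H(U), H(V)) = min(0.5436, 0.9887) = 0.5436 bits
Normalized MI = 0.0000 / 0.5436 = 0.0000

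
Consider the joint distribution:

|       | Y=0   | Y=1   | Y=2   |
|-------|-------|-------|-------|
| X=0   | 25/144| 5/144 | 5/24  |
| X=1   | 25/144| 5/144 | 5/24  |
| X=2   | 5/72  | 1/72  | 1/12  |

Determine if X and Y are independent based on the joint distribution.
Marginal P(X) (row sums):
  P(X=0) = 25/144 + 5/144 + 5/24 = 5/12
  P(X=1) = 25/144 + 5/144 + 5/24 = 5/12
  P(X=2) = 5/72 + 1/72 + 1/12 = 1/6
Marginal P(Y) (column sums):
  P(Y=0) = 25/144 + 25/144 + 5/72 = 5/12
  P(Y=1) = 5/144 + 5/144 + 1/72 = 1/12
  P(Y=2) = 5/24 + 5/24 + 1/12 = 1/2

X and Y are independent iff P(X=i,Y=j) = P(X=i)·P(Y=j) for every cell.
  P(X=0)·P(Y=0) = 5/12 × 5/12 = 25/144 = P(X=0,Y=0) ✓
  P(X=0)·P(Y=1) = 5/12 × 1/12 = 5/144 = P(X=0,Y=1) ✓
  P(X=0)·P(Y=2) = 5/12 × 1/2 = 5/24 = P(X=0,Y=2) ✓
  P(X=1)·P(Y=0) = 5/12 × 5/12 = 25/144 = P(X=1,Y=0) ✓
  P(X=1)·P(Y=1) = 5/12 × 1/12 = 5/144 = P(X=1,Y=1) ✓
  P(X=1)·P(Y=2) = 5/12 × 1/2 = 5/24 = P(X=1,Y=2) ✓
  P(X=2)·P(Y=0) = 1/6 × 5/12 = 5/72 = P(X=2,Y=0) ✓
  P(X=2)·P(Y=1) = 1/6 × 1/12 = 1/72 = P(X=2,Y=1) ✓
  P(X=2)·P(Y=2) = 1/6 × 1/2 = 1/12 = P(X=2,Y=2) ✓

Yes, X and Y are independent: every cell factors, so I(X;Y) = 0 bits.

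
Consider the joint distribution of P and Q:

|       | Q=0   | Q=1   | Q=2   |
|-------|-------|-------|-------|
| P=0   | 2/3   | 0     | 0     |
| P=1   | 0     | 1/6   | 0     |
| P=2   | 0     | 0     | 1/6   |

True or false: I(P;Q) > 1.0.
Marginal P(P) (row sums):
  P(P=0) = 2/3 + 0 + 0 = 2/3
  P(P=1) = 0 + 1/6 + 0 = 1/6
  P(P=2) = 0 + 0 + 1/6 = 1/6
Marginal P(Q) (column sums):
  P(Q=0) = 2/3 + 0 + 0 = 2/3
  P(Q=1) = 0 + 1/6 + 0 = 1/6
  P(Q=2) = 0 + 0 + 1/6 = 1/6

H(P) = -[(2/3)·log₂(2/3) + (1/6)·log₂(1/6) + (1/6)·log₂(1/6)]
  = 0.3900 + 0.4308 + 0.4308
  = 1.2516 bits
H(Q) = -[(2/3)·log₂(2/3) + (1/6)·log₂(1/6) + (1/6)·log₂(1/6)]
  = 0.3900 + 0.4308 + 0.4308
  = 1.2516 bits
H(P,Q) = -[(2/3)·log₂(2/3) + (1/6)·log₂(1/6) + (1/6)·log₂(1/6)]
  = 0.3900 + 0.4308 + 0.4308
  = 1.2516 bits

I(P;Q) = H(P) + H(Q) - H(P,Q)
  = 1.2516 + 1.2516 - 1.2516
  = 1.2516 bits

True. I(P;Q) = 1.2516 bits, which is > 1.0 bits.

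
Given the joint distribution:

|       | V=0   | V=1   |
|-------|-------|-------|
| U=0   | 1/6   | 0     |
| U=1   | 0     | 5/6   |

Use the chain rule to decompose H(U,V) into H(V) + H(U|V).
By the chain rule: H(U,V) = H(V) + H(U|V)

Marginal P(V) (column sums):
  P(V=0) = 1/6 + 0 = 1/6
  P(V=1) = 0 + 5/6 = 5/6
H(V) = -[(1/6)·log₂(1/6) + (5/6)·log₂(5/6)]
  = 0.4308 + 0.2192
  = 0.6500 bits
H(U|V) = -Σ P(U,V)·log₂ P(U|V), where P(U|V) = P(U,V) / P(V)
  (cells with P(U,V) = 0 contribute 0)
  (U=0,V=0): P(U|V) = (1/6)/(1/6) = 1;  -(1/6)·log₂(1) = 0.0000
  (U=1,V=1): P(U|V) = (5/6)/(5/6) = 1;  -(5/6)·log₂(1) = 0.0000
H(U|V) = 0.0000 + 0.0000
  = 0.0000 bits

H(U,V) = H(V) + H(U|V) = 0.6500 + 0.0000 = 0.6500 bits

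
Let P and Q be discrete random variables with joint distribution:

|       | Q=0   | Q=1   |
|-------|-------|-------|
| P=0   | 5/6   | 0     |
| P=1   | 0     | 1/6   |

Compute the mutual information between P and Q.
Marginal P(P) (row sums):
  P(P=0) = 5/6 + 0 = 5/6
  P(P=1) = 0 + 1/6 = 1/6
Marginal P(Q) (column sums):
  P(Q=0) = 5/6 + 0 = 5/6
  P(Q=1) = 0 + 1/6 = 1/6

H(P) = -[(5/6)·log₂(5/6) + (1/6)·log₂(1/6)]
  = 0.2192 + 0.4308
  = 0.6500 bits
H(Q) = -[(5/6)·log₂(5/6) + (1/6)·log₂(1/6)]
  = 0.2192 + 0.4308
  = 0.6500 bits
H(P,Q) = -[(5/6)·log₂(5/6) + (1/6)·log₂(1/6)]
  = 0.2192 + 0.4308
  = 0.6500 bits

I(P;Q) = H(P) + H(Q) - H(P,Q)
  = 0.6500 + 0.6500 - 0.6500
  = 0.6500 bits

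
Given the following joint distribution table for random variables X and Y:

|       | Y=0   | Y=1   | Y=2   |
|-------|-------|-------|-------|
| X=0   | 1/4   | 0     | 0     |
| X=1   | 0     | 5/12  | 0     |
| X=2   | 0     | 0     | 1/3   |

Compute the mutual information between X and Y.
Marginal P(X) (row sums):
  P(X=0) = 1/4 + 0 + 0 = 1/4
  P(X=1) = 0 + 5/12 + 0 = 5/12
  P(X=2) = 0 + 0 + 1/3 = 1/3
Marginal P(Y) (column sums):
  P(Y=0) = 1/4 + 0 + 0 = 1/4
  P(Y=1) = 0 + 5/12 + 0 = 5/12
  P(Y=2) = 0 + 0 + 1/3 = 1/3

H(X) = -[(1/4)·log₂(1/4) + (5/12)·log₂(5/12) + (1/3)·log₂(1/3)]
  = 0.5000 + 0.5263 + 0.5283
  = 1.5546 bits
H(Y) = -[(1/4)·log₂(1/4) + (5/12)·log₂(5/12) + (1/3)·log₂(1/3)]
  = 0.5000 + 0.5263 + 0.5283
  = 1.5546 bits
H(X,Y) = -[(1/4)·log₂(1/4) + (5/12)·log₂(5/12) + (1/3)·log₂(1/3)]
  = 0.5000 + 0.5263 + 0.5283
  = 1.5546 bits

I(X;Y) = H(X) + H(Y) - H(X,Y)
  = 1.5546 + 1.5546 - 1.5546
  = 1.5546 bits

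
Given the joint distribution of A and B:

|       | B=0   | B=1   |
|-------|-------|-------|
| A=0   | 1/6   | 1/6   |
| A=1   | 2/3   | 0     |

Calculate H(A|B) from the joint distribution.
Marginal P(B) (column sums):
  P(B=0) = 1/6 + 2/3 = 5/6
  P(B=1) = 1/6 + 0 = 1/6

H(A|B) = -Σ P(A,B)·log₂ P(A|B), where P(A|B) = P(A,B) / P(B)
  (cells with P(A,B) = 0 contribute 0)
  (A=0,B=0): P(A|B) = (1/6)/(5/6) = 1/5;  -(1/6)·log₂(1/5) = 0.3870
  (A=0,B=1): P(A|B) = (1/6)/(1/6) = 1;  -(1/6)·log₂(1) = 0.0000
  (A=1,B=0): P(A|B) = (2/3)/(5/6) = 4/5;  -(2/3)·log₂(4/5) = 0.2146
H(A|B) = 0.3870 + 0.0000 + 0.2146
  = 0.6016 bits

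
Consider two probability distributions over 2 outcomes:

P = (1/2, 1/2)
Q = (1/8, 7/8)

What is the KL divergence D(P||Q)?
D(P||Q) = Σ P(i) log₂(P(i)/Q(i))
  i=0: (1/2) × log₂((1/2)/(1/8)) = (1/2) × log₂(4) = 1.0000
  i=1: (1/2) × log₂((1/2)/(7/8)) = (1/2) × log₂(4/7) = -0.4037
D(P||Q) = 1.0000 - 0.4037
  = 0.5963 bits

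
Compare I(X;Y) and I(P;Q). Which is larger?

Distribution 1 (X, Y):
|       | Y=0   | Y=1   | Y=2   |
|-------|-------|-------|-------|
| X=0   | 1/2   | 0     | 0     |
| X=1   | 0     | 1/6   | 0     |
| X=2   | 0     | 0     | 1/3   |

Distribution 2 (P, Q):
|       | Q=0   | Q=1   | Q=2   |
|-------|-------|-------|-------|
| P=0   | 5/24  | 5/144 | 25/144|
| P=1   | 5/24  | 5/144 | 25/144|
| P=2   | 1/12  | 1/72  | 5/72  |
Distribution 1 (X, Y):
Marginal P(X) (row sums):
  P(X=0) = 1/2 + 0 + 0 = 1/2
  P(X=1) = 0 + 1/6 + 0 = 1/6
  P(X=2) = 0 + 0 + 1/3 = 1/3
Marginal P(Y) (column sums):
  P(Y=0) = 1/2 + 0 + 0 = 1/2
  P(Y=1) = 0 + 1/6 + 0 = 1/6
  P(Y=2) = 0 + 0 + 1/3 = 1/3

H(X) = -[(1/2)·log₂(1/2) + (1/6)·log₂(1/6) + (1/3)·log₂(1/3)]
  = 0.5000 + 0.4308 + 0.5283
  = 1.4591 bits
H(Y) = -[(1/2)·log₂(1/2) + (1/6)·log₂(1/6) + (1/3)·log₂(1/3)]
  = 0.5000 + 0.4308 + 0.5283
  = 1.4591 bits
H(X,Y) = -[(1/2)·log₂(1/2) + (1/6)·log₂(1/6) + (1/3)·log₂(1/3)]
  = 0.5000 + 0.4308 + 0.5283
  = 1.4591 bits

I(X;Y) = H(X) + H(Y) - H(X,Y)
  = 1.4591 + 1.4591 - 1.4591
  = 1.4591 bits

Distribution 2 (P, Q):
Marginal P(P) (row sums):
  P(P=0) = 5/24 + 5/144 + 25/144 = 5/12
  P(P=1) = 5/24 + 5/144 + 25/144 = 5/12
  P(P=2) = 1/12 + 1/72 + 5/72 = 1/6
Marginal P(Q) (column sums):
  P(Q=0) = 5/24 + 5/24 + 1/12 = 1/2
  P(Q=1) = 5/144 + 5/144 + 1/72 = 1/12
  P(Q=2) = 25/144 + 25/144 + 5/72 = 5/12

H(P) = -[(5/12)·log₂(5/12) + (5/12)·log₂(5/12) + (1/6)·log₂(1/6)]
  = 0.5263 + 0.5263 + 0.4308
  = 1.4834 bits
H(Q) = -[(1/2)·log₂(1/2) + (1/12)·log₂(1/12) + (5/12)·log₂(5/12)]
  = 0.5000 + 0.2987 + 0.5263
  = 1.3250 bits
H(P,Q) = -[(5/24)·log₂(5/24) + (5/144)·log₂(5/144) + (25/144)·log₂(25/144) + (5/24)·log₂(5/24) + (5/144)·log₂(5/144) + (25/144)·log₂(25/144) + (1/12)·log₂(1/12) + (1/72)·log₂(1/72) + (5/72)·log₂(5/72)]
  = 0.4715 + 0.1683 + 0.4386 + 0.4715 + 0.1683 + 0.4386 + 0.2987 + 0.0857 + 0.2672
  = 2.8084 bits

I(P;Q) = H(P) + H(Q) - H(P,Q)
  = 1.4834 + 1.3250 - 2.8084
  = 0.0000 bits

I(X;Y) = 1.4591 bits > I(P;Q) = 0.0000 bits, so (X, Y) has the higher mutual information (stronger dependence).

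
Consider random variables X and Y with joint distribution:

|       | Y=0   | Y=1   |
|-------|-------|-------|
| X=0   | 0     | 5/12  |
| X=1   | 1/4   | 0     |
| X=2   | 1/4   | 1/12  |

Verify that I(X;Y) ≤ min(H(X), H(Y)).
Marginal P(X) (row sums):
  P(X=0) = 0 + 5/12 = 5/12
  P(X=1) = 1/4 + 0 = 1/4
  P(X=2) = 1/4 + 1/12 = 1/3
Marginal P(Y) (column sums):
  P(Y=0) = 0 + 1/4 + 1/4 = 1/2
  P(Y=1) = 5/12 + 0 + 1/12 = 1/2

H(X) = -[(5/12)·log₂(5/12) + (1/4)·log₂(1/4) + (1/3)·log₂(1/3)]
  = 0.5263 + 0.5000 + 0.5283
  = 1.5546 bits
H(Y) = -[(1/2)·log₂(1/2) + (1/2)·log₂(1/2)]
  = 0.5000 + 0.5000
  = 1.0000 bits
H(X,Y) = -[(5/12)·log₂(5/12) + (1/4)·log₂(1/4) + (1/4)·log₂(1/4) + (1/12)·log₂(1/12)]
  = 0.5263 + 0.5000 + 0.5000 + 0.2987
  = 1.8250 bits

I(X;Y) = H(X) + H(Y) - H(X,Y)
  = 1.5546 + 1.0000 - 1.8250
  = 0.7296 bits

min(H(X), H(Y)) = min(1.5546, 1.0000) = 1.0000 bits
Since 0.7296 ≤ 1.0000, the bound is satisfied ✓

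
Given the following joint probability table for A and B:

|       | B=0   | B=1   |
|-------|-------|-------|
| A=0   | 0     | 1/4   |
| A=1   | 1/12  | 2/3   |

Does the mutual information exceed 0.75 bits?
Marginal P(A) (row sums):
  P(A=0) = 0 + 1/4 = 1/4
  P(A=1) = 1/12 + 2/3 = 3/4
Marginal P(B) (column sums):
  P(B=0) = 0 + 1/12 = 1/12
  P(B=1) = 1/4 + 2/3 = 11/12

H(A) = -[(1/4)·log₂(1/4) + (3/4)·log₂(3/4)]
  = 0.5000 + 0.3113
  = 0.8113 bits
H(B) = -[(1/12)·log₂(1/12) + (11/12)·log₂(11/12)]
  = 0.2987 + 0.1151
  = 0.4138 bits
H(A,B) = -[(1/4)·log₂(1/4) + (1/12)·log₂(1/12) + (2/3)·log₂(2/3)]
  = 0.5000 + 0.2987 + 0.3900
  = 1.1887 bits

I(A;B) = H(A) + H(B) - H(A,B)
  = 0.8113 + 0.4138 - 1.1887
  = 0.0364 bits

No. I(A;B) = 0.0364 bits, which is ≤ 0.75 bits.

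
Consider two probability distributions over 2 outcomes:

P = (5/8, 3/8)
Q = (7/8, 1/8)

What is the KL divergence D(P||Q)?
D(P||Q) = Σ P(i) log₂(P(i)/Q(i))
  i=0: (5/8) × log₂((5/8)/(7/8)) = (5/8) × log₂(5/7) = -0.3034
  i=1: (3/8) × log₂((3/8)/(1/8)) = (3/8) × log₂(3) = 0.5944
D(P||Q) = -0.3034 + 0.5944
  = 0.2910 bits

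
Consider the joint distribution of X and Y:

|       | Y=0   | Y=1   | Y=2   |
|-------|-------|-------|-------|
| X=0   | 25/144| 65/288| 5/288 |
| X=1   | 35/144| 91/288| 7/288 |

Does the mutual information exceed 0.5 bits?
Marginal P(X) (row sums):
  P(X=0) = 25/144 + 65/288 + 5/288 = 5/12
  P(X=1) = 35/144 + 91/288 + 7/288 = 7/12
Marginal P(Y) (column sums):
  P(Y=0) = 25/144 + 35/144 = 5/12
  P(Y=1) = 65/288 + 91/288 = 13/24
  P(Y=2) = 5/288 + 7/288 = 1/24

H(X) = -[(5/12)·log₂(5/12) + (7/12)·log₂(7/12)]
  = 0.5263 + 0.4536
  = 0.9799 bits
H(Y) = -[(5/12)·log₂(5/12) + (13/24)·log₂(13/24) + (1/24)·log₂(1/24)]
  = 0.5263 + 0.4791 + 0.1910
  = 1.1964 bits
H(X,Y) = -[(25/144)·log₂(25/144) + (65/288)·log₂(65/288) + (5/288)·log₂(5/288) + (35/144)·log₂(35/144) + (91/288)·log₂(91/288) + (7/288)·log₂(7/288)]
  = 0.4386 + 0.4847 + 0.1015 + 0.4960 + 0.5252 + 0.1303
  = 2.1763 bits

I(X;Y) = H(X) + H(Y) - H(X,Y)
  = 0.9799 + 1.1964 - 2.1763
  = 0.0000 bits

No. I(X;Y) = 0.0000 bits, which is ≤ 0.5 bits.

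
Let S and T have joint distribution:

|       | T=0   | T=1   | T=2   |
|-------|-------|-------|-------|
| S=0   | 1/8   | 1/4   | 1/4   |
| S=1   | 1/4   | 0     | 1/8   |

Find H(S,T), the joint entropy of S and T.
H(S,T) = -Σ P(S,T) log₂ P(S,T), summed over the non-zero cells:
H(S,T) = -[(1/8)·log₂(1/8) + (1/4)·log₂(1/4) + (1/4)·log₂(1/4) + (1/4)·log₂(1/4) + (1/8)·log₂(1/8)]
  = 0.3750 + 0.5000 + 0.5000 + 0.5000 + 0.3750
  = 2.2500 bits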